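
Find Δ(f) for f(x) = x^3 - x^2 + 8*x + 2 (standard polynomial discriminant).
Δ = -2372

For x^3 + a x^2 + b x + c the discriminant is Δ = 18 a b c - 4 a^3 c + a^2 b^2 - 4 b^3 - 27 c^2.
Plug a = -1, b = 8, c = 2:
  18*(-1)*(8)*(2) - 4*(-1)^3*(2) + (-1)^2*(8)^2 - 4*(8)^3 - 27*(2)^2
  = -288 + (8) + 64 + (-2048) + (-108)
  = -2372.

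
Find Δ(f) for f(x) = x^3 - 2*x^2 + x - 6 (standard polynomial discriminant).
Δ = -948

For x^3 + a x^2 + b x + c the discriminant is Δ = 18 a b c - 4 a^3 c + a^2 b^2 - 4 b^3 - 27 c^2.
Plug a = -2, b = 1, c = -6:
  18*(-2)*(1)*(-6) - 4*(-2)^3*(-6) + (-2)^2*(1)^2 - 4*(1)^3 - 27*(-6)^2
  = 216 + (-192) + 4 + (-4) + (-972)
  = -948.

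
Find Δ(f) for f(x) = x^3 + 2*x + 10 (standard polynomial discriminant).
Δ = -2732

For a depressed cubic x^3 + p x + q the discriminant is Δ = -4 p^3 - 27 q^2 = -4*(2)^3 - 27*(10)^2 = -32 - 2700 = -2732.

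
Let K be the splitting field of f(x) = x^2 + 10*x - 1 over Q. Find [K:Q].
[K:Q] = 2

The discriminant of x^2 + (10)*x + (-1) is b^2 - 4c = 100 - (-4) = 104. Since 104 is not a perfect square in Q, the polynomial is irreducible over Q. Its two roots generate a degree-2 extension, so [K:Q] = 2.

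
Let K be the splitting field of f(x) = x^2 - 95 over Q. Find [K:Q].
[K:Q] = 2

The polynomial x^2 - 95 is irreducible over Q since 95 is not a perfect square. Its splitting field is Q(sqrt(95)), which has degree 2 over Q.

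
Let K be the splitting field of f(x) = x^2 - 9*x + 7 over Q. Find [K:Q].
[K:Q] = 2

The discriminant of x^2 + (-9)*x + (7) is b^2 - 4c = 81 - (28) = 53. Since 53 is not a perfect square in Q, the polynomial is irreducible over Q. Its two roots generate a degree-2 extension, so [K:Q] = 2.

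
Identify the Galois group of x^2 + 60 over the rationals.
Gal(K/Q) = Z/2Z (cyclic of order 2)

x^2 + 60 is irreducible over Q since -60 is not a rational square. The splitting field Q(sqrt(-60)) has degree 2 over Q, and its unique nontrivial automorphism is sqrt(-60) ↦ -sqrt(-60). Hence Gal(Q(sqrt(-60))/Q) = Z/2Z.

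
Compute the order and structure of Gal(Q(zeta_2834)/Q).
|Gal(Q(zeta_2834)/Q)| = phi(2834) = 1296; group ≅ (Z/2834Z)^* ≅ Z/12Z × Z/108Z

The n-th cyclotomic polynomial Φ_2834(x) is the minimal polynomial of zeta_2834 over Q and has degree phi(2834) = 1296. So Q(zeta_2834) is a degree-1296 Galois extension with Galois group (Z/2834Z)^*. By CRT, (Z/2834Z)^* ≅ (Z/2Z)^* × (Z/13Z)^* × (Z/109Z)^*. Each prime-power unit group is (Z/2Z)^* ≅ trivial group (order 1); (Z/13Z)^* ≅ Z/12Z; (Z/109Z)^* ≅ Z/108Z. Hence Gal(Q(zeta_2834)/Q) ≅ Z/12Z × Z/108Z.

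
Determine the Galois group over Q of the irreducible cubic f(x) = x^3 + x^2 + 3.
Gal(K/Q) = S_3 (symmetric group of order 6)

Compute the discriminant of x^3 + (1)*x^2 + (0)*x + (3): Δ = -255. Since Δ is not a rational square, the Galois group is not contained in A_3; it must be the full S_3 (irreducibility of the cubic rules out anything smaller).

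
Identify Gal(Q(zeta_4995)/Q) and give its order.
|Gal(Q(zeta_4995)/Q)| = phi(4995) = 2592; group ≅ (Z/4995Z)^* ≅ Z/4Z × Z/18Z × Z/36Z

The n-th cyclotomic polynomial Φ_4995(x) is the minimal polynomial of zeta_4995 over Q and has degree phi(4995) = 2592. So Q(zeta_4995) is a degree-2592 Galois extension with Galois group (Z/4995Z)^*. By CRT, (Z/4995Z)^* ≅ (Z/27Z)^* × (Z/5Z)^* × (Z/37Z)^*. Each prime-power unit group is (Z/27Z)^* ≅ Z/18Z; (Z/5Z)^* ≅ Z/4Z; (Z/37Z)^* ≅ Z/36Z. Hence Gal(Q(zeta_4995)/Q) ≅ Z/4Z × Z/18Z × Z/36Z.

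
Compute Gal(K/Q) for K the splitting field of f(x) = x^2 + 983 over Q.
Gal(K/Q) = Z/2Z (cyclic of order 2)

x^2 + 983 is irreducible over Q since -983 is not a rational square. The splitting field Q(sqrt(-983)) has degree 2 over Q, and its unique nontrivial automorphism is sqrt(-983) ↦ -sqrt(-983). Hence Gal(Q(sqrt(-983))/Q) = Z/2Z.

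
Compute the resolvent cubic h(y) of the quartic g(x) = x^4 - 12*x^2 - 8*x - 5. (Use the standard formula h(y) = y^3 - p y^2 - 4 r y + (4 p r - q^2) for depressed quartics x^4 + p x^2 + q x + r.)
h(y) = y^3 + 12*y^2 + 20*y + 176

Identify coefficients: p = -12, q = -8, r = -5.
Plug into h(y) = y^3 - p y^2 - 4 r y + (4 p r - q^2):
  h(y) = y^3 - (-12) y^2 - 4*(-5) y + (4*(-12)*(-5) - (-8)^2)
       = y^3 + (12) y^2 + (20) y + (176).
Simplifying: h(y) = y^3 + 12*y^2 + 20*y + 176.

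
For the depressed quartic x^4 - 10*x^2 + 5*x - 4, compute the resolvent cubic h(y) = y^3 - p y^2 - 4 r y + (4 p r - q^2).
h(y) = y^3 + 10*y^2 + 16*y + 135

Identify coefficients: p = -10, q = 5, r = -4.
Plug into h(y) = y^3 - p y^2 - 4 r y + (4 p r - q^2):
  h(y) = y^3 - (-10) y^2 - 4*(-4) y + (4*(-10)*(-4) - (5)^2)
       = y^3 + (10) y^2 + (16) y + (135).
Simplifying: h(y) = y^3 + 10*y^2 + 16*y + 135.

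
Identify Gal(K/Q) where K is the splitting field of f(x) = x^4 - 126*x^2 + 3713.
Gal(K/Q) = V_4 (Klein four-group, Z/2Z × Z/2Z)

f factors as (x^2 - 47)(x^2 - 79), so the splitting field is K = Q(sqrt(47), sqrt(79)). The elements 47, 79, 3713 are all non-squares in Q, so sqrt(47) and sqrt(79) generate independent quadratic extensions. Thus [K:Q] = 4 and Gal(K/Q) is generated by the two order-2 automorphisms sqrt(47) ↦ -sqrt(47) and sqrt(79) ↦ -sqrt(79), giving V_4.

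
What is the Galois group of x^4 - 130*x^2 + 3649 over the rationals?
Gal(K/Q) = V_4 (Klein four-group, Z/2Z × Z/2Z)

f factors as (x^2 - 41)(x^2 - 89), so the splitting field is K = Q(sqrt(41), sqrt(89)). The elements 41, 89, 3649 are all non-squares in Q, so sqrt(41) and sqrt(89) generate independent quadratic extensions. Thus [K:Q] = 4 and Gal(K/Q) is generated by the two order-2 automorphisms sqrt(41) ↦ -sqrt(41) and sqrt(89) ↦ -sqrt(89), giving V_4.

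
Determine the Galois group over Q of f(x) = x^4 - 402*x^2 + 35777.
Gal(K/Q) = V_4 (Klein four-group, Z/2Z × Z/2Z)

f factors as (x^2 - 269)(x^2 - 133), so the splitting field is K = Q(sqrt(269), sqrt(133)). The elements 269, 133, 35777 are all non-squares in Q, so sqrt(269) and sqrt(133) generate independent quadratic extensions. Thus [K:Q] = 4 and Gal(K/Q) is generated by the two order-2 automorphisms sqrt(269) ↦ -sqrt(269) and sqrt(133) ↦ -sqrt(133), giving V_4.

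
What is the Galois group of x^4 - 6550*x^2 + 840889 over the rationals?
Gal(K/Q) = Z/2Z (cyclic of order 2)

f factors as (x^2 - 6419)(x^2 - 131), so the splitting field is K = Q(sqrt(6419), sqrt(131)). The squarefree part of 6419 is 131 and the squarefree part of 131 is also 131, so sqrt(6419) and sqrt(131) are both rational multiples of sqrt(131). Hence Q(sqrt(6419)) = Q(sqrt(131)) = Q(sqrt(131)), and the splitting field collapses to a single degree-2 extension with Galois group Z/2Z.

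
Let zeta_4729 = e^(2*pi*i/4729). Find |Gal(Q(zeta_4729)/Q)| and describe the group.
|Gal(Q(zeta_4729)/Q)| = phi(4729) = 4728; group ≅ (Z/4729Z)^* ≅ Z/4728Z

The n-th cyclotomic polynomial Φ_4729(x) is the minimal polynomial of zeta_4729 over Q and has degree phi(4729) = 4728. So Q(zeta_4729) is a degree-4728 Galois extension with Galois group (Z/4729Z)^*. (Z/4729Z)^* is cyclic since 4729 is an odd prime power (or 4). Hence Gal(Q(zeta_4729)/Q) ≅ Z/4728Z.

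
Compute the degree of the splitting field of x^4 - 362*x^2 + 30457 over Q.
[K:Q] = 4

f factors as (x^2 - 133)(x^2 - 229); the splitting field is K = Q(sqrt(133), sqrt(229)). Since 133, 229, and 30457 are all non-squares in Q, the three subfields Q(sqrt(133)), Q(sqrt(229)), Q(sqrt(30457)) are distinct degree-2 extensions, so [K:Q] = 4 (Klein four Galois group).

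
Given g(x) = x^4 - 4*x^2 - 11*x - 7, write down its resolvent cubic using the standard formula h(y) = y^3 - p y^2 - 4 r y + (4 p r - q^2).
h(y) = y^3 + 4*y^2 + 28*y - 9

Identify coefficients: p = -4, q = -11, r = -7.
Plug into h(y) = y^3 - p y^2 - 4 r y + (4 p r - q^2):
  h(y) = y^3 - (-4) y^2 - 4*(-7) y + (4*(-4)*(-7) - (-11)^2)
       = y^3 + (4) y^2 + (28) y + (-9).
Simplifying: h(y) = y^3 + 4*y^2 + 28*y - 9.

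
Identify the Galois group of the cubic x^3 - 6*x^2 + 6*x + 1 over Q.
Gal(K/Q) = S_3 (symmetric group of order 6)

Compute the discriminant of x^3 + (-6)*x^2 + (6)*x + (1): Δ = 621. Since Δ is not a rational square, the Galois group is not contained in A_3; it must be the full S_3 (irreducibility of the cubic rules out anything smaller).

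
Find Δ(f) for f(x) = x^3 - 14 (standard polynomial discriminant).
Δ = -5292

For a depressed cubic x^3 + p x + q the discriminant is Δ = -4 p^3 - 27 q^2 = -4*(0)^3 - 27*(-14)^2 = 0 - 5292 = -5292.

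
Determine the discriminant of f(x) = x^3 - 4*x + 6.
Δ = -716

For a depressed cubic x^3 + p x + q the discriminant is Δ = -4 p^3 - 27 q^2 = -4*(-4)^3 - 27*(6)^2 = 256 - 972 = -716.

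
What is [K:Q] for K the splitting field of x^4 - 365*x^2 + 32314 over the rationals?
[K:Q] = 4

f factors as (x^2 - 214)(x^2 - 151); the splitting field is K = Q(sqrt(214), sqrt(151)). Since 214, 151, and 32314 are all non-squares in Q, the three subfields Q(sqrt(214)), Q(sqrt(151)), Q(sqrt(32314)) are distinct degree-2 extensions, so [K:Q] = 4 (Klein four Galois group).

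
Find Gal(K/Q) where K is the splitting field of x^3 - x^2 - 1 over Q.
Gal(K/Q) = S_3 (symmetric group of order 6)

Compute the discriminant of x^3 + (-1)*x^2 + (0)*x + (-1): Δ = -31. Since Δ is not a rational square, the Galois group is not contained in A_3; it must be the full S_3 (irreducibility of the cubic rules out anything smaller).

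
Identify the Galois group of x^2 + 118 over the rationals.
Gal(K/Q) = Z/2Z (cyclic of order 2)

x^2 + 118 is irreducible over Q since -118 is not a rational square. The splitting field Q(sqrt(-118)) has degree 2 over Q, and its unique nontrivial automorphism is sqrt(-118) ↦ -sqrt(-118). Hence Gal(Q(sqrt(-118))/Q) = Z/2Z.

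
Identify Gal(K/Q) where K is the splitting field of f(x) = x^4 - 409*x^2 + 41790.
Gal(K/Q) = V_4 (Klein four-group, Z/2Z × Z/2Z)

f factors as (x^2 - 210)(x^2 - 199), so the splitting field is K = Q(sqrt(210), sqrt(199)). The elements 210, 199, 41790 are all non-squares in Q, so sqrt(210) and sqrt(199) generate independent quadratic extensions. Thus [K:Q] = 4 and Gal(K/Q) is generated by the two order-2 automorphisms sqrt(210) ↦ -sqrt(210) and sqrt(199) ↦ -sqrt(199), giving V_4.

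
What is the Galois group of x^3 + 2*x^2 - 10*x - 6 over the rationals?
Gal(K/Q) = S_3 (symmetric group of order 6)

Compute the discriminant of x^3 + (2)*x^2 + (-10)*x + (-6): Δ = 5780. Since Δ is not a rational square, the Galois group is not contained in A_3; it must be the full S_3 (irreducibility of the cubic rules out anything smaller).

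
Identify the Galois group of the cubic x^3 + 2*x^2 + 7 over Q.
Gal(K/Q) = S_3 (symmetric group of order 6)

Compute the discriminant of x^3 + (2)*x^2 + (0)*x + (7): Δ = -1547. Since Δ is not a rational square, the Galois group is not contained in A_3; it must be the full S_3 (irreducibility of the cubic rules out anything smaller).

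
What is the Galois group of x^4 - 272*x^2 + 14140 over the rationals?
Gal(K/Q) = V_4 (Klein four-group, Z/2Z × Z/2Z)

f factors as (x^2 - 202)(x^2 - 70), so the splitting field is K = Q(sqrt(202), sqrt(70)). The elements 202, 70, 14140 are all non-squares in Q, so sqrt(202) and sqrt(70) generate independent quadratic extensions. Thus [K:Q] = 4 and Gal(K/Q) is generated by the two order-2 automorphisms sqrt(202) ↦ -sqrt(202) and sqrt(70) ↦ -sqrt(70), giving V_4.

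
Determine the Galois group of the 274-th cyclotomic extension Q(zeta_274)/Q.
|Gal(Q(zeta_274)/Q)| = phi(274) = 136; group ≅ (Z/274Z)^* ≅ Z/136Z

The n-th cyclotomic polynomial Φ_274(x) is the minimal polynomial of zeta_274 over Q and has degree phi(274) = 136. So Q(zeta_274) is a degree-136 Galois extension with Galois group (Z/274Z)^*. By CRT, (Z/274Z)^* ≅ (Z/2Z)^* × (Z/137Z)^*. Each prime-power unit group is (Z/2Z)^* ≅ trivial group (order 1); (Z/137Z)^* ≅ Z/136Z. Hence Gal(Q(zeta_274)/Q) ≅ Z/136Z.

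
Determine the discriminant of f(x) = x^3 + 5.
Δ = -675

For a depressed cubic x^3 + p x + q the discriminant is Δ = -4 p^3 - 27 q^2 = -4*(0)^3 - 27*(5)^2 = 0 - 675 = -675.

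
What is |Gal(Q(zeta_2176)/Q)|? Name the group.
|Gal(Q(zeta_2176)/Q)| = phi(2176) = 1024; group ≅ (Z/2176Z)^* ≅ Z/2Z × Z/16Z × Z/32Z

The n-th cyclotomic polynomial Φ_2176(x) is the minimal polynomial of zeta_2176 over Q and has degree phi(2176) = 1024. So Q(zeta_2176) is a degree-1024 Galois extension with Galois group (Z/2176Z)^*. By CRT, (Z/2176Z)^* ≅ (Z/128Z)^* × (Z/17Z)^*. Each prime-power unit group is (Z/128Z)^* ≅ Z/2Z × Z/32Z; (Z/17Z)^* ≅ Z/16Z. Hence Gal(Q(zeta_2176)/Q) ≅ Z/2Z × Z/16Z × Z/32Z.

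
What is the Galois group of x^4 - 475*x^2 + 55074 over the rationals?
Gal(K/Q) = V_4 (Klein four-group, Z/2Z × Z/2Z)

f factors as (x^2 - 274)(x^2 - 201), so the splitting field is K = Q(sqrt(274), sqrt(201)). The elements 274, 201, 55074 are all non-squares in Q, so sqrt(274) and sqrt(201) generate independent quadratic extensions. Thus [K:Q] = 4 and Gal(K/Q) is generated by the two order-2 automorphisms sqrt(274) ↦ -sqrt(274) and sqrt(201) ↦ -sqrt(201), giving V_4.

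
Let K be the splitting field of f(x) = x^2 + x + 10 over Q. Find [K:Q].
[K:Q] = 2

The discriminant of x^2 + (1)*x + (10) is b^2 - 4c = 1 - (40) = -39. Since -39 is not a perfect square in Q, the polynomial is irreducible over Q. Its two roots generate a degree-2 extension, so [K:Q] = 2.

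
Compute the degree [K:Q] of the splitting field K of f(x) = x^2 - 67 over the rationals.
[K:Q] = 2

The polynomial x^2 - 67 is irreducible over Q since 67 is not a perfect square. Its splitting field is Q(sqrt(67)), which has degree 2 over Q.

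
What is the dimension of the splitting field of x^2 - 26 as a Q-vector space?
[K:Q] = 2

The polynomial x^2 - 26 is irreducible over Q since 26 is not a perfect square. Its splitting field is Q(sqrt(26)), which has degree 2 over Q.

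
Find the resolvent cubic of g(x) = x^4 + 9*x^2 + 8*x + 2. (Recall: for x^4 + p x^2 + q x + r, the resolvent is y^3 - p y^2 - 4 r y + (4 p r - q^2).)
h(y) = y^3 - 9*y^2 - 8*y + 8

Identify coefficients: p = 9, q = 8, r = 2.
Plug into h(y) = y^3 - p y^2 - 4 r y + (4 p r - q^2):
  h(y) = y^3 - (9) y^2 - 4*(2) y + (4*(9)*(2) - (8)^2)
       = y^3 + (-9) y^2 + (-8) y + (8).
Simplifying: h(y) = y^3 - 9*y^2 - 8*y + 8.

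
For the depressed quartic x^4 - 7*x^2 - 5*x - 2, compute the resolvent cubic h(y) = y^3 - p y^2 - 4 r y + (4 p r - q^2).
h(y) = y^3 + 7*y^2 + 8*y + 31

Identify coefficients: p = -7, q = -5, r = -2.
Plug into h(y) = y^3 - p y^2 - 4 r y + (4 p r - q^2):
  h(y) = y^3 - (-7) y^2 - 4*(-2) y + (4*(-7)*(-2) - (-5)^2)
       = y^3 + (7) y^2 + (8) y + (31).
Simplifying: h(y) = y^3 + 7*y^2 + 8*y + 31.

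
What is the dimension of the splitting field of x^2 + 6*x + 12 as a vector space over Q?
[K:Q] = 2

The discriminant of x^2 + (6)*x + (12) is b^2 - 4c = 36 - (48) = -12. Since -12 is not a perfect square in Q, the polynomial is irreducible over Q. Its two roots generate a degree-2 extension, so [K:Q] = 2.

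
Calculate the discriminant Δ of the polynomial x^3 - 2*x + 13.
Δ = -4531

For a depressed cubic x^3 + p x + q the discriminant is Δ = -4 p^3 - 27 q^2 = -4*(-2)^3 - 27*(13)^2 = 32 - 4563 = -4531.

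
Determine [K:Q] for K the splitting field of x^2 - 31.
[K:Q] = 2

The polynomial x^2 - 31 is irreducible over Q since 31 is not a perfect square. Its splitting field is Q(sqrt(31)), which has degree 2 over Q.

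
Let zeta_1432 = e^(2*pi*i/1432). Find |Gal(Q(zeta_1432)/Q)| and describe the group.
|Gal(Q(zeta_1432)/Q)| = phi(1432) = 712; group ≅ (Z/1432Z)^* ≅ Z/2Z × Z/2Z × Z/178Z

The n-th cyclotomic polynomial Φ_1432(x) is the minimal polynomial of zeta_1432 over Q and has degree phi(1432) = 712. So Q(zeta_1432) is a degree-712 Galois extension with Galois group (Z/1432Z)^*. By CRT, (Z/1432Z)^* ≅ (Z/8Z)^* × (Z/179Z)^*. Each prime-power unit group is (Z/8Z)^* ≅ Z/2Z × Z/2Z; (Z/179Z)^* ≅ Z/178Z. Hence Gal(Q(zeta_1432)/Q) ≅ Z/2Z × Z/2Z × Z/178Z.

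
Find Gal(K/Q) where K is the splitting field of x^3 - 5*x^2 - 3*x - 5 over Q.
Gal(K/Q) = S_3 (symmetric group of order 6)

Compute the discriminant of x^3 + (-5)*x^2 + (-3)*x + (-5): Δ = -4192. Since Δ is not a rational square, the Galois group is not contained in A_3; it must be the full S_3 (irreducibility of the cubic rules out anything smaller).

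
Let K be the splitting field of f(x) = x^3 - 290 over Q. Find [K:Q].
[K:Q] = 6

x^3 - 290 has one real root r = 290^(1/3) and two complex roots r*zeta_3, r*zeta_3^2 where zeta_3 = e^(2*pi*i/3). The splitting field is Q(r, zeta_3). [Q(r):Q] = 3 and [Q(zeta_3):Q] = 2 with gcd = 1, so [Q(r, zeta_3):Q] = 3 * 2 = 6.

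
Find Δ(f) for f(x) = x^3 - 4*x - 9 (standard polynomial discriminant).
Δ = -1931

For a depressed cubic x^3 + p x + q the discriminant is Δ = -4 p^3 - 27 q^2 = -4*(-4)^3 - 27*(-9)^2 = 256 - 2187 = -1931.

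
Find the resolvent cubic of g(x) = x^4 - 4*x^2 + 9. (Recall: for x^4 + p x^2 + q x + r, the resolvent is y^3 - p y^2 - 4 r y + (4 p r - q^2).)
h(y) = y^3 + 4*y^2 - 36*y - 144

Identify coefficients: p = -4, q = 0, r = 9.
Plug into h(y) = y^3 - p y^2 - 4 r y + (4 p r - q^2):
  h(y) = y^3 - (-4) y^2 - 4*(9) y + (4*(-4)*(9) - (0)^2)
       = y^3 + (4) y^2 + (-36) y + (-144).
Simplifying: h(y) = y^3 + 4*y^2 - 36*y - 144.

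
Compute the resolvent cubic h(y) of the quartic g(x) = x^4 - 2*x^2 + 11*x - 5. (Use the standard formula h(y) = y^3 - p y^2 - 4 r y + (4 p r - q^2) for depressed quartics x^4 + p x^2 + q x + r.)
h(y) = y^3 + 2*y^2 + 20*y - 81

Identify coefficients: p = -2, q = 11, r = -5.
Plug into h(y) = y^3 - p y^2 - 4 r y + (4 p r - q^2):
  h(y) = y^3 - (-2) y^2 - 4*(-5) y + (4*(-2)*(-5) - (11)^2)
       = y^3 + (2) y^2 + (20) y + (-81).
Simplifying: h(y) = y^3 + 2*y^2 + 20*y - 81.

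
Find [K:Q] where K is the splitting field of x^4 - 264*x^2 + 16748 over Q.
[K:Q] = 4

f factors as (x^2 - 158)(x^2 - 106); the splitting field is K = Q(sqrt(158), sqrt(106)). Since 158, 106, and 16748 are all non-squares in Q, the three subfields Q(sqrt(158)), Q(sqrt(106)), Q(sqrt(16748)) are distinct degree-2 extensions, so [K:Q] = 4 (Klein four Galois group).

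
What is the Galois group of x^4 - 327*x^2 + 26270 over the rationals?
Gal(K/Q) = V_4 (Klein four-group, Z/2Z × Z/2Z)

f factors as (x^2 - 142)(x^2 - 185), so the splitting field is K = Q(sqrt(142), sqrt(185)). The elements 142, 185, 26270 are all non-squares in Q, so sqrt(142) and sqrt(185) generate independent quadratic extensions. Thus [K:Q] = 4 and Gal(K/Q) is generated by the two order-2 automorphisms sqrt(142) ↦ -sqrt(142) and sqrt(185) ↦ -sqrt(185), giving V_4.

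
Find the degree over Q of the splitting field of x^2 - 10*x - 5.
[K:Q] = 2

The discriminant of x^2 + (-10)*x + (-5) is b^2 - 4c = 100 - (-20) = 120. Since 120 is not a perfect square in Q, the polynomial is irreducible over Q. Its two roots generate a degree-2 extension, so [K:Q] = 2.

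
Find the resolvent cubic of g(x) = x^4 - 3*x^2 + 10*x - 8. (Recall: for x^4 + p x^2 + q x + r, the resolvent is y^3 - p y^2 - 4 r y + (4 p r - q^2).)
h(y) = y^3 + 3*y^2 + 32*y - 4

Identify coefficients: p = -3, q = 10, r = -8.
Plug into h(y) = y^3 - p y^2 - 4 r y + (4 p r - q^2):
  h(y) = y^3 - (-3) y^2 - 4*(-8) y + (4*(-3)*(-8) - (10)^2)
       = y^3 + (3) y^2 + (32) y + (-4).
Simplifying: h(y) = y^3 + 3*y^2 + 32*y - 4.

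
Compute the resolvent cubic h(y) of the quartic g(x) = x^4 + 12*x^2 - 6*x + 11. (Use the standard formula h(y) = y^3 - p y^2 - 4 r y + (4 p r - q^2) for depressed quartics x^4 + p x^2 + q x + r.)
h(y) = y^3 - 12*y^2 - 44*y + 492

Identify coefficients: p = 12, q = -6, r = 11.
Plug into h(y) = y^3 - p y^2 - 4 r y + (4 p r - q^2):
  h(y) = y^3 - (12) y^2 - 4*(11) y + (4*(12)*(11) - (-6)^2)
       = y^3 + (-12) y^2 + (-44) y + (492).
Simplifying: h(y) = y^3 - 12*y^2 - 44*y + 492.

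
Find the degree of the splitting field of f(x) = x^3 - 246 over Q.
[K:Q] = 6

x^3 - 246 has one real root r = 246^(1/3) and two complex roots r*zeta_3, r*zeta_3^2 where zeta_3 = e^(2*pi*i/3). The splitting field is Q(r, zeta_3). [Q(r):Q] = 3 and [Q(zeta_3):Q] = 2 with gcd = 1, so [Q(r, zeta_3):Q] = 3 * 2 = 6.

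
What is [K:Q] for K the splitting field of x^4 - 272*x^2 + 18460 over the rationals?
[K:Q] = 4

f factors as (x^2 - 142)(x^2 - 130); the splitting field is K = Q(sqrt(142), sqrt(130)). Since 142, 130, and 18460 are all non-squares in Q, the three subfields Q(sqrt(142)), Q(sqrt(130)), Q(sqrt(18460)) are distinct degree-2 extensions, so [K:Q] = 4 (Klein four Galois group).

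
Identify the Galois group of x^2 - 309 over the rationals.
Gal(K/Q) = Z/2Z (cyclic of order 2)

x^2 - 309 is irreducible over Q since 309 is not a rational square. The splitting field Q(sqrt(309)) has degree 2 over Q, and its unique nontrivial automorphism is sqrt(309) ↦ -sqrt(309). Hence Gal(Q(sqrt(309))/Q) = Z/2Z.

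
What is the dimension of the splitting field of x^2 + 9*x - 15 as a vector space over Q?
[K:Q] = 2

The discriminant of x^2 + (9)*x + (-15) is b^2 - 4c = 81 - (-60) = 141. Since 141 is not a perfect square in Q, the polynomial is irreducible over Q. Its two roots generate a degree-2 extension, so [K:Q] = 2.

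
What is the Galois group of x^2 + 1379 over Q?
Gal(K/Q) = Z/2Z (cyclic of order 2)

x^2 + 1379 is irreducible over Q since -1379 is not a rational square. The splitting field Q(sqrt(-1379)) has degree 2 over Q, and its unique nontrivial automorphism is sqrt(-1379) ↦ -sqrt(-1379). Hence Gal(Q(sqrt(-1379))/Q) = Z/2Z.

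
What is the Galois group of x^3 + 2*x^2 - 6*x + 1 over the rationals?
Gal(K/Q) = S_3 (symmetric group of order 6)

Compute the discriminant of x^3 + (2)*x^2 + (-6)*x + (1): Δ = 733. Since Δ is not a rational square, the Galois group is not contained in A_3; it must be the full S_3 (irreducibility of the cubic rules out anything smaller).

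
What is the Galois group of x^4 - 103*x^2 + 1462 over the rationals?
Gal(K/Q) = V_4 (Klein four-group, Z/2Z × Z/2Z)

f factors as (x^2 - 17)(x^2 - 86), so the splitting field is K = Q(sqrt(17), sqrt(86)). The elements 17, 86, 1462 are all non-squares in Q, so sqrt(17) and sqrt(86) generate independent quadratic extensions. Thus [K:Q] = 4 and Gal(K/Q) is generated by the two order-2 automorphisms sqrt(17) ↦ -sqrt(17) and sqrt(86) ↦ -sqrt(86), giving V_4.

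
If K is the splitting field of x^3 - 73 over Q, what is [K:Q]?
[K:Q] = 6

x^3 - 73 has one real root r = 73^(1/3) and two complex roots r*zeta_3, r*zeta_3^2 where zeta_3 = e^(2*pi*i/3). The splitting field is Q(r, zeta_3). [Q(r):Q] = 3 and [Q(zeta_3):Q] = 2 with gcd = 1, so [Q(r, zeta_3):Q] = 3 * 2 = 6.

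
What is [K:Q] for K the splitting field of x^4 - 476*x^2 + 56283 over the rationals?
[K:Q] = 4

f factors as (x^2 - 257)(x^2 - 219); the splitting field is K = Q(sqrt(257), sqrt(219)). Since 257, 219, and 56283 are all non-squares in Q, the three subfields Q(sqrt(257)), Q(sqrt(219)), Q(sqrt(56283)) are distinct degree-2 extensions, so [K:Q] = 4 (Klein four Galois group).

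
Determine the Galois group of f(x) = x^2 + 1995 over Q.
Gal(K/Q) = Z/2Z (cyclic of order 2)

x^2 + 1995 is irreducible over Q since -1995 is not a rational square. The splitting field Q(sqrt(-1995)) has degree 2 over Q, and its unique nontrivial automorphism is sqrt(-1995) ↦ -sqrt(-1995). Hence Gal(Q(sqrt(-1995))/Q) = Z/2Z.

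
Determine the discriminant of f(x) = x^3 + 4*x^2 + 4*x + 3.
Δ = -147

For x^3 + a x^2 + b x + c the discriminant is Δ = 18 a b c - 4 a^3 c + a^2 b^2 - 4 b^3 - 27 c^2.
Plug a = 4, b = 4, c = 3:
  18*(4)*(4)*(3) - 4*(4)^3*(3) + (4)^2*(4)^2 - 4*(4)^3 - 27*(3)^2
  = 864 + (-768) + 256 + (-256) + (-243)
  = -147.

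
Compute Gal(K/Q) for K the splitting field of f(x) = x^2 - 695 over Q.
Gal(K/Q) = Z/2Z (cyclic of order 2)

x^2 - 695 is irreducible over Q since 695 is not a rational square. The splitting field Q(sqrt(695)) has degree 2 over Q, and its unique nontrivial automorphism is sqrt(695) ↦ -sqrt(695). Hence Gal(Q(sqrt(695))/Q) = Z/2Z.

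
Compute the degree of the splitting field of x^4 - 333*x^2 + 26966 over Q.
[K:Q] = 4

f factors as (x^2 - 194)(x^2 - 139); the splitting field is K = Q(sqrt(194), sqrt(139)). Since 194, 139, and 26966 are all non-squares in Q, the three subfields Q(sqrt(194)), Q(sqrt(139)), Q(sqrt(26966)) are distinct degree-2 extensions, so [K:Q] = 4 (Klein four Galois group).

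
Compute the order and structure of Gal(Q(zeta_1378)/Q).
|Gal(Q(zeta_1378)/Q)| = phi(1378) = 624; group ≅ (Z/1378Z)^* ≅ Z/12Z × Z/52Z

The n-th cyclotomic polynomial Φ_1378(x) is the minimal polynomial of zeta_1378 over Q and has degree phi(1378) = 624. So Q(zeta_1378) is a degree-624 Galois extension with Galois group (Z/1378Z)^*. By CRT, (Z/1378Z)^* ≅ (Z/2Z)^* × (Z/13Z)^* × (Z/53Z)^*. Each prime-power unit group is (Z/2Z)^* ≅ trivial group (order 1); (Z/13Z)^* ≅ Z/12Z; (Z/53Z)^* ≅ Z/52Z. Hence Gal(Q(zeta_1378)/Q) ≅ Z/12Z × Z/52Z.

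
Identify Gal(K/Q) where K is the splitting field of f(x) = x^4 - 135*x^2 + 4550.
Gal(K/Q) = V_4 (Klein four-group, Z/2Z × Z/2Z)

f factors as (x^2 - 70)(x^2 - 65), so the splitting field is K = Q(sqrt(70), sqrt(65)). The elements 70, 65, 4550 are all non-squares in Q, so sqrt(70) and sqrt(65) generate independent quadratic extensions. Thus [K:Q] = 4 and Gal(K/Q) is generated by the two order-2 automorphisms sqrt(70) ↦ -sqrt(70) and sqrt(65) ↦ -sqrt(65), giving V_4.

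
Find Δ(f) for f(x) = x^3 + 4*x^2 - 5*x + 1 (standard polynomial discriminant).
Δ = 257

For x^3 + a x^2 + b x + c the discriminant is Δ = 18 a b c - 4 a^3 c + a^2 b^2 - 4 b^3 - 27 c^2.
Plug a = 4, b = -5, c = 1:
  18*(4)*(-5)*(1) - 4*(4)^3*(1) + (4)^2*(-5)^2 - 4*(-5)^3 - 27*(1)^2
  = -360 + (-256) + 400 + (500) + (-27)
  = 257.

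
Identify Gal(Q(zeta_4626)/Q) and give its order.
|Gal(Q(zeta_4626)/Q)| = phi(4626) = 1536; group ≅ (Z/4626Z)^* ≅ Z/6Z × Z/256Z

The n-th cyclotomic polynomial Φ_4626(x) is the minimal polynomial of zeta_4626 over Q and has degree phi(4626) = 1536. So Q(zeta_4626) is a degree-1536 Galois extension with Galois group (Z/4626Z)^*. By CRT, (Z/4626Z)^* ≅ (Z/2Z)^* × (Z/9Z)^* × (Z/257Z)^*. Each prime-power unit group is (Z/2Z)^* ≅ trivial group (order 1); (Z/9Z)^* ≅ Z/6Z; (Z/257Z)^* ≅ Z/256Z. Hence Gal(Q(zeta_4626)/Q) ≅ Z/6Z × Z/256Z.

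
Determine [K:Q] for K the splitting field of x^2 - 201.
[K:Q] = 2

The polynomial x^2 - 201 is irreducible over Q since 201 is not a perfect square. Its splitting field is Q(sqrt(201)), which has degree 2 over Q.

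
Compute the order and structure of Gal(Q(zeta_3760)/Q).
|Gal(Q(zeta_3760)/Q)| = phi(3760) = 1472; group ≅ (Z/3760Z)^* ≅ Z/2Z × Z/4Z × Z/4Z × Z/46Z

The n-th cyclotomic polynomial Φ_3760(x) is the minimal polynomial of zeta_3760 over Q and has degree phi(3760) = 1472. So Q(zeta_3760) is a degree-1472 Galois extension with Galois group (Z/3760Z)^*. By CRT, (Z/3760Z)^* ≅ (Z/16Z)^* × (Z/5Z)^* × (Z/47Z)^*. Each prime-power unit group is (Z/16Z)^* ≅ Z/2Z × Z/4Z; (Z/5Z)^* ≅ Z/4Z; (Z/47Z)^* ≅ Z/46Z. Hence Gal(Q(zeta_3760)/Q) ≅ Z/2Z × Z/4Z × Z/4Z × Z/46Z.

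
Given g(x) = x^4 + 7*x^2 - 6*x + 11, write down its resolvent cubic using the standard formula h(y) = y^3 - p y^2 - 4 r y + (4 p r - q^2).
h(y) = y^3 - 7*y^2 - 44*y + 272

Identify coefficients: p = 7, q = -6, r = 11.
Plug into h(y) = y^3 - p y^2 - 4 r y + (4 p r - q^2):
  h(y) = y^3 - (7) y^2 - 4*(11) y + (4*(7)*(11) - (-6)^2)
       = y^3 + (-7) y^2 + (-44) y + (272).
Simplifying: h(y) = y^3 - 7*y^2 - 44*y + 272.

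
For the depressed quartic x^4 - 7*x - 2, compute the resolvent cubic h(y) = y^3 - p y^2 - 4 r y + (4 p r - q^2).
h(y) = y^3 + 8*y - 49

Identify coefficients: p = 0, q = -7, r = -2.
Plug into h(y) = y^3 - p y^2 - 4 r y + (4 p r - q^2):
  h(y) = y^3 - (0) y^2 - 4*(-2) y + (4*(0)*(-2) - (-7)^2)
       = y^3 + (0) y^2 + (8) y + (-49).
Simplifying: h(y) = y^3 + 8*y - 49.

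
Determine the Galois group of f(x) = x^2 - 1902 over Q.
Gal(K/Q) = Z/2Z (cyclic of order 2)

x^2 - 1902 is irreducible over Q since 1902 is not a rational square. The splitting field Q(sqrt(1902)) has degree 2 over Q, and its unique nontrivial automorphism is sqrt(1902) ↦ -sqrt(1902). Hence Gal(Q(sqrt(1902))/Q) = Z/2Z.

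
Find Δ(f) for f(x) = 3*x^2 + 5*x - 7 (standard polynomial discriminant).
Δ = 109

For a quadratic a x^2 + b x + c the discriminant is Δ = b^2 - 4ac = (5)^2 - 4*(3)*(-7) = 25 - (-84) = 109.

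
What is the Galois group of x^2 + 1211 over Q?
Gal(K/Q) = Z/2Z (cyclic of order 2)

x^2 + 1211 is irreducible over Q since -1211 is not a rational square. The splitting field Q(sqrt(-1211)) has degree 2 over Q, and its unique nontrivial automorphism is sqrt(-1211) ↦ -sqrt(-1211). Hence Gal(Q(sqrt(-1211))/Q) = Z/2Z.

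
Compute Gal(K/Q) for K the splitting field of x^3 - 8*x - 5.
Gal(K/Q) = S_3 (symmetric group of order 6)

Compute the discriminant of x^3 + (0)*x^2 + (-8)*x + (-5): Δ = 1373. Since Δ is not a rational square, the Galois group is not contained in A_3; it must be the full S_3 (irreducibility of the cubic rules out anything smaller).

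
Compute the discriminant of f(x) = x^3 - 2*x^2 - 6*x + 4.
Δ = 1568

For x^3 + a x^2 + b x + c the discriminant is Δ = 18 a b c - 4 a^3 c + a^2 b^2 - 4 b^3 - 27 c^2.
Plug a = -2, b = -6, c = 4:
  18*(-2)*(-6)*(4) - 4*(-2)^3*(4) + (-2)^2*(-6)^2 - 4*(-6)^3 - 27*(4)^2
  = 864 + (128) + 144 + (864) + (-432)
  = 1568.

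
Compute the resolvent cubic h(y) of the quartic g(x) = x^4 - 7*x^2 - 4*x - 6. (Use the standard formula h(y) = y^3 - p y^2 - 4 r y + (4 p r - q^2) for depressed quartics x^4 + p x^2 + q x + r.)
h(y) = y^3 + 7*y^2 + 24*y + 152

Identify coefficients: p = -7, q = -4, r = -6.
Plug into h(y) = y^3 - p y^2 - 4 r y + (4 p r - q^2):
  h(y) = y^3 - (-7) y^2 - 4*(-6) y + (4*(-7)*(-6) - (-4)^2)
       = y^3 + (7) y^2 + (24) y + (152).
Simplifying: h(y) = y^3 + 7*y^2 + 24*y + 152.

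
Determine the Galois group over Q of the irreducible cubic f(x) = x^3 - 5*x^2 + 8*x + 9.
Gal(K/Q) = S_3 (symmetric group of order 6)

Compute the discriminant of x^3 + (-5)*x^2 + (8)*x + (9): Δ = -4615. Since Δ is not a rational square, the Galois group is not contained in A_3; it must be the full S_3 (irreducibility of the cubic rules out anything smaller).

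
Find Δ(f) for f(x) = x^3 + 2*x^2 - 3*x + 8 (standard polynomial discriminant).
Δ = -2704

For x^3 + a x^2 + b x + c the discriminant is Δ = 18 a b c - 4 a^3 c + a^2 b^2 - 4 b^3 - 27 c^2.
Plug a = 2, b = -3, c = 8:
  18*(2)*(-3)*(8) - 4*(2)^3*(8) + (2)^2*(-3)^2 - 4*(-3)^3 - 27*(8)^2
  = -864 + (-256) + 36 + (108) + (-1728)
  = -2704.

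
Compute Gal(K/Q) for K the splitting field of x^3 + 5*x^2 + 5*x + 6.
Gal(K/Q) = S_3 (symmetric group of order 6)

Compute the discriminant of x^3 + (5)*x^2 + (5)*x + (6): Δ = -1147. Since Δ is not a rational square, the Galois group is not contained in A_3; it must be the full S_3 (irreducibility of the cubic rules out anything smaller).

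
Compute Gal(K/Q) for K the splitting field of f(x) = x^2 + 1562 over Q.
Gal(K/Q) = Z/2Z (cyclic of order 2)

x^2 + 1562 is irreducible over Q since -1562 is not a rational square. The splitting field Q(sqrt(-1562)) has degree 2 over Q, and its unique nontrivial automorphism is sqrt(-1562) ↦ -sqrt(-1562). Hence Gal(Q(sqrt(-1562))/Q) = Z/2Z.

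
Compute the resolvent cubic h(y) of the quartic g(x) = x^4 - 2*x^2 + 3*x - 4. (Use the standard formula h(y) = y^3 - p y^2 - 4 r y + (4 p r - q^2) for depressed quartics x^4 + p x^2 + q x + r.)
h(y) = y^3 + 2*y^2 + 16*y + 23

Identify coefficients: p = -2, q = 3, r = -4.
Plug into h(y) = y^3 - p y^2 - 4 r y + (4 p r - q^2):
  h(y) = y^3 - (-2) y^2 - 4*(-4) y + (4*(-2)*(-4) - (3)^2)
       = y^3 + (2) y^2 + (16) y + (23).
Simplifying: h(y) = y^3 + 2*y^2 + 16*y + 23.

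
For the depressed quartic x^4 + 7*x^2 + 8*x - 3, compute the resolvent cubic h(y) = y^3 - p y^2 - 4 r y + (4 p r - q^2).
h(y) = y^3 - 7*y^2 + 12*y - 148

Identify coefficients: p = 7, q = 8, r = -3.
Plug into h(y) = y^3 - p y^2 - 4 r y + (4 p r - q^2):
  h(y) = y^3 - (7) y^2 - 4*(-3) y + (4*(7)*(-3) - (8)^2)
       = y^3 + (-7) y^2 + (12) y + (-148).
Simplifying: h(y) = y^3 - 7*y^2 + 12*y - 148.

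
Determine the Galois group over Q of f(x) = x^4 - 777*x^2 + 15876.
Gal(K/Q) = Z/2Z (cyclic of order 2)

f factors as (x^2 - 756)(x^2 - 21), so the splitting field is K = Q(sqrt(756), sqrt(21)). The squarefree part of 756 is 21 and the squarefree part of 21 is also 21, so sqrt(756) and sqrt(21) are both rational multiples of sqrt(21). Hence Q(sqrt(756)) = Q(sqrt(21)) = Q(sqrt(21)), and the splitting field collapses to a single degree-2 extension with Galois group Z/2Z.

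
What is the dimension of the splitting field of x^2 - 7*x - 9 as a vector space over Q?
[K:Q] = 2

The discriminant of x^2 + (-7)*x + (-9) is b^2 - 4c = 49 - (-36) = 85. Since 85 is not a perfect square in Q, the polynomial is irreducible over Q. Its two roots generate a degree-2 extension, so [K:Q] = 2.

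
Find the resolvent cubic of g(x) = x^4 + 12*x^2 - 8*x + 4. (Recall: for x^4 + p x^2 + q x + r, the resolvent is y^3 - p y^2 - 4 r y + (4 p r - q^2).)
h(y) = y^3 - 12*y^2 - 16*y + 128

Identify coefficients: p = 12, q = -8, r = 4.
Plug into h(y) = y^3 - p y^2 - 4 r y + (4 p r - q^2):
  h(y) = y^3 - (12) y^2 - 4*(4) y + (4*(12)*(4) - (-8)^2)
       = y^3 + (-12) y^2 + (-16) y + (128).
Simplifying: h(y) = y^3 - 12*y^2 - 16*y + 128.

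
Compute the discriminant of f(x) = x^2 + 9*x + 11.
Δ = 37

For a quadratic a x^2 + b x + c the discriminant is Δ = b^2 - 4ac = (9)^2 - 4*(1)*(11) = 81 - (44) = 37.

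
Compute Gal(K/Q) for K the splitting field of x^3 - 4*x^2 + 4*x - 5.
Gal(K/Q) = S_3 (symmetric group of order 6)

Compute the discriminant of x^3 + (-4)*x^2 + (4)*x + (-5): Δ = -515. Since Δ is not a rational square, the Galois group is not contained in A_3; it must be the full S_3 (irreducibility of the cubic rules out anything smaller).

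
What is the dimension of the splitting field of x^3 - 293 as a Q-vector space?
[K:Q] = 6

x^3 - 293 has one real root r = 293^(1/3) and two complex roots r*zeta_3, r*zeta_3^2 where zeta_3 = e^(2*pi*i/3). The splitting field is Q(r, zeta_3). [Q(r):Q] = 3 and [Q(zeta_3):Q] = 2 with gcd = 1, so [Q(r, zeta_3):Q] = 3 * 2 = 6.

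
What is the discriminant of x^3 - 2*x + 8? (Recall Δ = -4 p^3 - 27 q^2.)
Δ = -1696

For a depressed cubic x^3 + p x + q the discriminant is Δ = -4 p^3 - 27 q^2 = -4*(-2)^3 - 27*(8)^2 = 32 - 1728 = -1696.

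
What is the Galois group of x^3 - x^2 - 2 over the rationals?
Gal(K/Q) = S_3 (symmetric group of order 6)

Compute the discriminant of x^3 + (-1)*x^2 + (0)*x + (-2): Δ = -116. Since Δ is not a rational square, the Galois group is not contained in A_3; it must be the full S_3 (irreducibility of the cubic rules out anything smaller).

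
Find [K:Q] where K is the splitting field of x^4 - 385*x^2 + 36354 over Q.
[K:Q] = 4

f factors as (x^2 - 166)(x^2 - 219); the splitting field is K = Q(sqrt(166), sqrt(219)). Since 166, 219, and 36354 are all non-squares in Q, the three subfields Q(sqrt(166)), Q(sqrt(219)), Q(sqrt(36354)) are distinct degree-2 extensions, so [K:Q] = 4 (Klein four Galois group).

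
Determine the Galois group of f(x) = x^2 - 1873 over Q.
Gal(K/Q) = Z/2Z (cyclic of order 2)

x^2 - 1873 is irreducible over Q since 1873 is not a rational square. The splitting field Q(sqrt(1873)) has degree 2 over Q, and its unique nontrivial automorphism is sqrt(1873) ↦ -sqrt(1873). Hence Gal(Q(sqrt(1873))/Q) = Z/2Z.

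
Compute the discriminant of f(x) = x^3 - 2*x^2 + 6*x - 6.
Δ = -588

For x^3 + a x^2 + b x + c the discriminant is Δ = 18 a b c - 4 a^3 c + a^2 b^2 - 4 b^3 - 27 c^2.
Plug a = -2, b = 6, c = -6:
  18*(-2)*(6)*(-6) - 4*(-2)^3*(-6) + (-2)^2*(6)^2 - 4*(6)^3 - 27*(-6)^2
  = 1296 + (-192) + 144 + (-864) + (-972)
  = -588.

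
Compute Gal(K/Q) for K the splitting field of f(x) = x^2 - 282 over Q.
Gal(K/Q) = Z/2Z (cyclic of order 2)

x^2 - 282 is irreducible over Q since 282 is not a rational square. The splitting field Q(sqrt(282)) has degree 2 over Q, and its unique nontrivial automorphism is sqrt(282) ↦ -sqrt(282). Hence Gal(Q(sqrt(282))/Q) = Z/2Z.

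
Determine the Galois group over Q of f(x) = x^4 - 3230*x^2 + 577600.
Gal(K/Q) = Z/2Z (cyclic of order 2)

f factors as (x^2 - 3040)(x^2 - 190), so the splitting field is K = Q(sqrt(3040), sqrt(190)). The squarefree part of 3040 is 190 and the squarefree part of 190 is also 190, so sqrt(3040) and sqrt(190) are both rational multiples of sqrt(190). Hence Q(sqrt(3040)) = Q(sqrt(190)) = Q(sqrt(190)), and the splitting field collapses to a single degree-2 extension with Galois group Z/2Z.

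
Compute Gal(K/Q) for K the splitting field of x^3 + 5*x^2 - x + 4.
Gal(K/Q) = S_3 (symmetric group of order 6)

Compute the discriminant of x^3 + (5)*x^2 + (-1)*x + (4): Δ = -2763. Since Δ is not a rational square, the Galois group is not contained in A_3; it must be the full S_3 (irreducibility of the cubic rules out anything smaller).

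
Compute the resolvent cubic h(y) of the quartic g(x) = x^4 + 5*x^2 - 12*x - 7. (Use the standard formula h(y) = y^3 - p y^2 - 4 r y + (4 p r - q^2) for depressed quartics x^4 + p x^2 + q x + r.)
h(y) = y^3 - 5*y^2 + 28*y - 284

Identify coefficients: p = 5, q = -12, r = -7.
Plug into h(y) = y^3 - p y^2 - 4 r y + (4 p r - q^2):
  h(y) = y^3 - (5) y^2 - 4*(-7) y + (4*(5)*(-7) - (-12)^2)
       = y^3 + (-5) y^2 + (28) y + (-284).
Simplifying: h(y) = y^3 - 5*y^2 + 28*y - 284.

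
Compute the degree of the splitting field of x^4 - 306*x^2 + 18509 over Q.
[K:Q] = 4

f factors as (x^2 - 83)(x^2 - 223); the splitting field is K = Q(sqrt(83), sqrt(223)). Since 83, 223, and 18509 are all non-squares in Q, the three subfields Q(sqrt(83)), Q(sqrt(223)), Q(sqrt(18509)) are distinct degree-2 extensions, so [K:Q] = 4 (Klein four Galois group).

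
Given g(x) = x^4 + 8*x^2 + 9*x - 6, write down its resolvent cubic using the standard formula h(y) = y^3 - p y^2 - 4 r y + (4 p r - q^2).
h(y) = y^3 - 8*y^2 + 24*y - 273

Identify coefficients: p = 8, q = 9, r = -6.
Plug into h(y) = y^3 - p y^2 - 4 r y + (4 p r - q^2):
  h(y) = y^3 - (8) y^2 - 4*(-6) y + (4*(8)*(-6) - (9)^2)
       = y^3 + (-8) y^2 + (24) y + (-273).
Simplifying: h(y) = y^3 - 8*y^2 + 24*y - 273.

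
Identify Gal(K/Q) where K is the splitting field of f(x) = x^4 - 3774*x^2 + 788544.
Gal(K/Q) = Z/2Z (cyclic of order 2)

f factors as (x^2 - 3552)(x^2 - 222), so the splitting field is K = Q(sqrt(3552), sqrt(222)). The squarefree part of 3552 is 222 and the squarefree part of 222 is also 222, so sqrt(3552) and sqrt(222) are both rational multiples of sqrt(222). Hence Q(sqrt(3552)) = Q(sqrt(222)) = Q(sqrt(222)), and the splitting field collapses to a single degree-2 extension with Galois group Z/2Z.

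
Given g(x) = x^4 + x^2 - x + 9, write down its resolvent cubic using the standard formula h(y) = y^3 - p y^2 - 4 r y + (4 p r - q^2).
h(y) = y^3 - y^2 - 36*y + 35

Identify coefficients: p = 1, q = -1, r = 9.
Plug into h(y) = y^3 - p y^2 - 4 r y + (4 p r - q^2):
  h(y) = y^3 - (1) y^2 - 4*(9) y + (4*(1)*(9) - (-1)^2)
       = y^3 + (-1) y^2 + (-36) y + (35).
Simplifying: h(y) = y^3 - y^2 - 36*y + 35.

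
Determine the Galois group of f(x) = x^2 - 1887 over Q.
Gal(K/Q) = Z/2Z (cyclic of order 2)

x^2 - 1887 is irreducible over Q since 1887 is not a rational square. The splitting field Q(sqrt(1887)) has degree 2 over Q, and its unique nontrivial automorphism is sqrt(1887) ↦ -sqrt(1887). Hence Gal(Q(sqrt(1887))/Q) = Z/2Z.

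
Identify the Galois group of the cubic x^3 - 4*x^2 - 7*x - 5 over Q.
Gal(K/Q) = S_3 (symmetric group of order 6)

Compute the discriminant of x^3 + (-4)*x^2 + (-7)*x + (-5): Δ = -2319. Since Δ is not a rational square, the Galois group is not contained in A_3; it must be the full S_3 (irreducibility of the cubic rules out anything smaller).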